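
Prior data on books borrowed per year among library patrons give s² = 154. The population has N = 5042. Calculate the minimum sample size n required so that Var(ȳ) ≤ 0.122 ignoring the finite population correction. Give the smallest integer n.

1263

Without fpc, n₀ = s²/D = 154/0.122 = 1262.2951.
Rounding up, n = 1263.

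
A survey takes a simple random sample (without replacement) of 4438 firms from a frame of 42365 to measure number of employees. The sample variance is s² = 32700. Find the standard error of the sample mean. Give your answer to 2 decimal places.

2.57

Under SRS without replacement, Var(ȳ) = (1 − f)·s²/n with f = n/N = 4438/42365 = 0.10475628.
Var(ȳ) = (1 − 0.10475628)·32700/4438 = 0.89524372·7.3681839 = 6.5963203.
SE(ȳ) = √(6.5963203) = 2.57.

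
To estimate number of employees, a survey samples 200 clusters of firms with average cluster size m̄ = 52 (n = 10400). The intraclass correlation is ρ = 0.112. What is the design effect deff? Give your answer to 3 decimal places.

deff = 1 + (52 − 1)·0.112 = 1 + 5.712 = 6.712.

6.712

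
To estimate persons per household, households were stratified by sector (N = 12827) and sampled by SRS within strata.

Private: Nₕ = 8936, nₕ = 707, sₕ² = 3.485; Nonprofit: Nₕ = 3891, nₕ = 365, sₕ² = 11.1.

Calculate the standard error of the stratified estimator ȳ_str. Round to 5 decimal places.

0.06884

Var(ȳ_str) = Σₕ Wₕ²(1 − fₕ)sₕ²/nₕ with Wₕ = Nₕ/N, N = 12827.
Private: Wₕ = 0.69665549; term = 0.69665549²·(1 − 0.07911817)·3.485/707 = 0.0022030452.
Nonprofit: Wₕ = 0.30334451; term = 0.30334451²·(1 − 0.09380622)·11.1/365 = 0.0025358494.
Sum = 0.0047388946.
SE = √(0.0047388946) = 0.06884.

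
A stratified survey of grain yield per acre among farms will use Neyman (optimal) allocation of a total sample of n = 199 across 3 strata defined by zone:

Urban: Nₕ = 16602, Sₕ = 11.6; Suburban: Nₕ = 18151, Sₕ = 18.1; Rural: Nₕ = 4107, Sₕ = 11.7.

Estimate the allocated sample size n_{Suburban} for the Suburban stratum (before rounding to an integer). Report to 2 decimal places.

114.87

Neyman allocation: nₕ = n·NₕSₕ / Σⱼ NⱼSⱼ.
Σ NⱼSⱼ = 16602·11.6 + 18151·18.1 + 4107·11.7 = 569168.2.
n_{Suburban} = 199·18151·18.1 / 569168.2 = 114.87.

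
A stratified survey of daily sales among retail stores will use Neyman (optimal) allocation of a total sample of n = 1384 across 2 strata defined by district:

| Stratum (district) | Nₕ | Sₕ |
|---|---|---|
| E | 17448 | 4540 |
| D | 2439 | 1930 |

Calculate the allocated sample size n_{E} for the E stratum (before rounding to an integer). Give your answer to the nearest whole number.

1306

Neyman allocation: nₕ = n·NₕSₕ / Σⱼ NⱼSⱼ.
Σ NⱼSⱼ = 17448·4540 + 2439·1930 = 8.392119 × 10^7.
n_{E} = 1384·17448·4540 / (8.392119 × 10^7) = 1306.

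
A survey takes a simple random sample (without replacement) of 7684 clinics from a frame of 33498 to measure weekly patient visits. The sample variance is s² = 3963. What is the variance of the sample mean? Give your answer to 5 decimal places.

Under SRS without replacement, Var(ȳ) = (1 − f)·s²/n with f = n/N = 7684/33498 = 0.22938683.
Var(ȳ) = (1 − 0.22938683)·3963/7684 = 0.77061317·0.51574701 = 0.39744144.

0.39744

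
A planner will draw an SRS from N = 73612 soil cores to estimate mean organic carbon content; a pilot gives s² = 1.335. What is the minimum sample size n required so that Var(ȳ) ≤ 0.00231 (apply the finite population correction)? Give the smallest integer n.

574

Without fpc, n₀ = s²/D = 1.335/0.00231 = 577.9221.
With fpc, (1 − n/N)·s²/n ≤ D requires n ≥ n₀/(1 + n₀/N) = 577.9221/(1 + 577.9221/73612) = 573.4202.
Rounding up, n = 574.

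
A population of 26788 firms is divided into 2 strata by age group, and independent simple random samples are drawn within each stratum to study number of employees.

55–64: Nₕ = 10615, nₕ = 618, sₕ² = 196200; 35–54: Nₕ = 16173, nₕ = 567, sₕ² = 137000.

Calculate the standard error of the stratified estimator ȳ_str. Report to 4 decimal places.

Var(ȳ_str) = Σₕ Wₕ²(1 − fₕ)sₕ²/nₕ with Wₕ = Nₕ/N, N = 26788.
55–64: Wₕ = 0.39625952; term = 0.39625952²·(1 − 0.05821950)·196200/618 = 46.948275.
35–54: Wₕ = 0.60374048; term = 0.60374048²·(1 − 0.03505843)·137000/567 = 84.984381.
Sum = 131.93266.
SE = √(131.93266) = 11.4862.

11.4862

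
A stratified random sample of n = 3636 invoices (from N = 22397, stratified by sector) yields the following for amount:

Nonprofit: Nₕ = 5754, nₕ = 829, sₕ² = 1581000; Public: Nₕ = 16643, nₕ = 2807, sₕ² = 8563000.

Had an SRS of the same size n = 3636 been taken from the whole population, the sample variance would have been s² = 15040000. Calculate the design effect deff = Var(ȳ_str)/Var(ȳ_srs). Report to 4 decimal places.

0.4353

Var(ȳ_str) = Σ Wₕ²(1−fₕ)sₕ²/nₕ with Wₕ = Nₕ/22397:
  Nonprofit: (5754/22397)²·(1−829/5754)·1581000/829 = 107.7392
  Public: (16643/22397)²·(1−2807/16643)·8563000/2807 = 1400.3803
  → Var(ȳ_str) = 1508.1195.
Var(ȳ_srs) = (1 − 3636/22397)·15040000/3636 = 3464.8951.
deff = 1508.1195 / 3464.8951 = 0.4353.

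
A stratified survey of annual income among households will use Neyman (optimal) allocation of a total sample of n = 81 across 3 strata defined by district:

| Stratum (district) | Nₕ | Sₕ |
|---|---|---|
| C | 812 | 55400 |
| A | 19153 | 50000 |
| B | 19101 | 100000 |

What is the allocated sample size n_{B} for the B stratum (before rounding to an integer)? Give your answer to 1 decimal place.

Neyman allocation: nₕ = n·NₕSₕ / Σⱼ NⱼSⱼ.
Σ NⱼSⱼ = 812·55400 + 19153·50000 + 19101·100000 = 2.9127348 × 10^9.
n_{B} = 81·19101·100000 / (2.9127348 × 10^9) = 53.1.

53.1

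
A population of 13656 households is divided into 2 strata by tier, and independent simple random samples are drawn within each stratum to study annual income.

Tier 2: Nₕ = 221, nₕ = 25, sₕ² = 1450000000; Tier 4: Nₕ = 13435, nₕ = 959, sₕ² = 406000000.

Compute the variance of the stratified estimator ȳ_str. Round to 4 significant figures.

Var(ȳ_str) = Σₕ Wₕ²(1 − fₕ)sₕ²/nₕ with Wₕ = Nₕ/N, N = 13656.
Tier 2: Wₕ = 0.01618336; term = 0.01618336²·(1 − 0.11312217)·1450000000/25 = 13471.915.
Tier 4: Wₕ = 0.98381664; term = 0.98381664²·(1 − 0.07138072)·406000000/959 = 380516.46.
Sum = 393988.38.

394000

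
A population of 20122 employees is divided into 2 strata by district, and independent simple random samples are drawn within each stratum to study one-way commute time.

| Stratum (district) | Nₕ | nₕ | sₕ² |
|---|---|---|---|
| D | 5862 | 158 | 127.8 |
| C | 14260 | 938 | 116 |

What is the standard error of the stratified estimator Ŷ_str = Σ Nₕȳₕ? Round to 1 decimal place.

Var(Ŷ_str) = Σₕ Nₕ²(1 − fₕ)sₕ²/nₕ.
D: 5862²·(1 − 158/5862)·127.8/158 = 2.7045754 × 10^7.
C: 14260²·(1 − 938/14260)·116/938 = 2.3493304 × 10^7.
Sum = 5.0539058 × 10^7.
SE = √(5.0539058 × 10^7) = 7109.1.

7109.1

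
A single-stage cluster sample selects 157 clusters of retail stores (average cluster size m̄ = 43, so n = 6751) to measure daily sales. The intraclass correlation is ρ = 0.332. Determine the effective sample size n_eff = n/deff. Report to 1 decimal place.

451.8

deff = 1 + (43 − 1)·0.332 = 1 + 13.944 = 14.944.
n_eff = 6751 / 14.944 = 451.8.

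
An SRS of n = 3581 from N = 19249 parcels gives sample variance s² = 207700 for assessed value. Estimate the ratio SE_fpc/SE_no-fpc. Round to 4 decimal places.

0.9022

f = n/N = 3581/19249 = 0.18603564.
SE_no-fpc = √(s²/n) = 7.6158098; SE_fpc = √((1−f)s²/n) = 6.8709816.
Ratio = √(1−f) = 0.90219973.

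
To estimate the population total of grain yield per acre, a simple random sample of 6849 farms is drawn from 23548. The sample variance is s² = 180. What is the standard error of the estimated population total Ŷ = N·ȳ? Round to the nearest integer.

3215

Var(Ŷ) = N²·Var(ȳ) = N²·(1 − n/N)·s²/n.
f = 6849/23548 = 0.29085273; Var(ȳ) = 0.70914727·180/6849 = 0.018637248.
Var(Ŷ) = 23548² · 0.018637248 = 1.0334509 × 10^7.
SE(Ŷ) = √(1.0334509 × 10^7) = 3215.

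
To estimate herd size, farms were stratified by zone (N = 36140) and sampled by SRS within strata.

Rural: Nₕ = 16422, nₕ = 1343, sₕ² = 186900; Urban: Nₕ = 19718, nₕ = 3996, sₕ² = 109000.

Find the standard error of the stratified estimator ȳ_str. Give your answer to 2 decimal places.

Var(ȳ_str) = Σₕ Wₕ²(1 − fₕ)sₕ²/nₕ with Wₕ = Nₕ/N, N = 36140.
Rural: Wₕ = 0.45439956; term = 0.45439956²·(1 − 0.08178054)·186900/1343 = 26.384908.
Urban: Wₕ = 0.54560044; term = 0.54560044²·(1 − 0.20265747)·109000/3996 = 6.4743381.
Sum = 32.859246.
SE = √(32.859246) = 5.73.

5.73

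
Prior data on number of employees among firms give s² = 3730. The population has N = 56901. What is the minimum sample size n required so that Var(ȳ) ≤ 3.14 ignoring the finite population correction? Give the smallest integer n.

1188

Without fpc, n₀ = s²/D = 3730/3.14 = 1187.8981.
Rounding up, n = 1188.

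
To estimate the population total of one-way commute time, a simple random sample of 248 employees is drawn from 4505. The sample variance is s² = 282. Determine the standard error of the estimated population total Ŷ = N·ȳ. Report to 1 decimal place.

4669.8

Var(Ŷ) = N²·Var(ȳ) = N²·(1 − n/N)·s²/n.
f = 248/4505 = 0.05504994; Var(ȳ) = 0.94495006·282/248 = 1.0744997.
Var(Ŷ) = 4505² · 1.0744997 = 2.1806998 × 10^7.
SE(Ŷ) = √(2.1806998 × 10^7) = 4669.8.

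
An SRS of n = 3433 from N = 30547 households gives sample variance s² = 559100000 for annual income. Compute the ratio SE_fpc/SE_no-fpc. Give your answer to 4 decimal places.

f = n/N = 3433/30547 = 0.11238419.
SE_no-fpc = √(s²/n) = 403.55975; SE_fpc = √((1−f)s²/n) = 380.20722.
Ratio = √(1−f) = 0.94213365.

0.9421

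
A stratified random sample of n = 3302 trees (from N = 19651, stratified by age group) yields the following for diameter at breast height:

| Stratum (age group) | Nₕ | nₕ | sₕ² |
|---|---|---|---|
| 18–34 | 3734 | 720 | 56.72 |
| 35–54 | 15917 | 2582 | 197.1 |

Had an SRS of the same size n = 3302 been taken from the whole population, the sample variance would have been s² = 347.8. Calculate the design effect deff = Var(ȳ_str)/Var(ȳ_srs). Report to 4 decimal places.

Var(ȳ_str) = Σ Wₕ²(1−fₕ)sₕ²/nₕ with Wₕ = Nₕ/19651:
  18–34: (3734/19651)²·(1−720/3734)·56.72/720 = 0.0022958948
  35–54: (15917/19651)²·(1−2582/15917)·197.1/2582 = 0.041958051
  → Var(ȳ_str) = 0.044253946.
Var(ȳ_srs) = (1 − 3302/19651)·347.8/3302 = 0.087631258.
deff = 0.044253946 / 0.087631258 = 0.5050.

0.5050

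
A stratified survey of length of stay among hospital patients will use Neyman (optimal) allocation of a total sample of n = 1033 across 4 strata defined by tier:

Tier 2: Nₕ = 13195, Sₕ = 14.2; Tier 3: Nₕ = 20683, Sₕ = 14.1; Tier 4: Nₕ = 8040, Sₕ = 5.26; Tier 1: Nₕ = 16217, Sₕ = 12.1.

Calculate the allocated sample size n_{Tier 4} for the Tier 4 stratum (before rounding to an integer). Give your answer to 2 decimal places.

60.89

Neyman allocation: nₕ = n·NₕSₕ / Σⱼ NⱼSⱼ.
Σ NⱼSⱼ = 13195·14.2 + 20683·14.1 + 8040·5.26 + 16217·12.1 = 717515.4.
n_{Tier 4} = 1033·8040·5.26 / 717515.4 = 60.89.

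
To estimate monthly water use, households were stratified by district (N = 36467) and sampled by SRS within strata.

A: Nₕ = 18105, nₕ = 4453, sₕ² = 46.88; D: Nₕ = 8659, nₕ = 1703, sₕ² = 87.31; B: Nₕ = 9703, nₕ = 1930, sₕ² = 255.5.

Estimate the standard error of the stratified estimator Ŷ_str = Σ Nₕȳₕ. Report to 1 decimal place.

3959.1

Var(Ŷ_str) = Σₕ Nₕ²(1 − fₕ)sₕ²/nₕ.
A: 18105²·(1 − 4453/18105)·46.88/4453 = 2.6021344 × 10^6.
D: 8659²·(1 − 1703/8659)·87.31/1703 = 3.0879955 × 10^6.
B: 9703²·(1 − 1930/9703)·255.5/1930 = 9.9845454 × 10^6.
Sum = 1.5674675 × 10^7.
SE = √(1.5674675 × 10^7) = 3959.1.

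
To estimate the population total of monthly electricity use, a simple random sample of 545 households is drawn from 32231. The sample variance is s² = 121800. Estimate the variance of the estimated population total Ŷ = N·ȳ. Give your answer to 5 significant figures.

Var(Ŷ) = N²·Var(ȳ) = N²·(1 − n/N)·s²/n.
f = 545/32231 = 0.01690919; Var(ȳ) = 0.98309081·121800/545 = 219.70727.
Var(Ŷ) = 32231² · 219.70727 = 2.2824012 × 10^11.

2.2824 × 10^11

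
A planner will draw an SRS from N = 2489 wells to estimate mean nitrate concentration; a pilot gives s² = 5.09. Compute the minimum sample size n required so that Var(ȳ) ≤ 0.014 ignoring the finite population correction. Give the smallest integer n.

364

Without fpc, n₀ = s²/D = 5.09/0.014 = 363.5714.
Rounding up, n = 364.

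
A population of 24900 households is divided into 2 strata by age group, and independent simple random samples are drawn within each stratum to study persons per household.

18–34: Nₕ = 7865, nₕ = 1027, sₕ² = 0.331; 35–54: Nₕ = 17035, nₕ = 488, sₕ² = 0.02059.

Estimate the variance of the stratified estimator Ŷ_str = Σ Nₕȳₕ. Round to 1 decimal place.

29226.6

Var(Ŷ_str) = Σₕ Nₕ²(1 − fₕ)sₕ²/nₕ.
18–34: 7865²·(1 − 1027/7865)·0.331/1027 = 17333.464.
35–54: 17035²·(1 − 488/17035)·0.02059/488 = 11893.178.
Sum = 29226.642.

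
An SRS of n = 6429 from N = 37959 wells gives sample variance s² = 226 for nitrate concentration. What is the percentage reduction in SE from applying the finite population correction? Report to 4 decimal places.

8.8609

f = n/N = 6429/37959 = 0.16936695.
SE_no-fpc = √(s²/n) = 0.1874919; SE_fpc = √((1−f)s²/n) = 0.17087838.
Ratio = √(1−f) = 0.91139072. Reduction = 100·(1 − 0.91139072) = 8.8609%.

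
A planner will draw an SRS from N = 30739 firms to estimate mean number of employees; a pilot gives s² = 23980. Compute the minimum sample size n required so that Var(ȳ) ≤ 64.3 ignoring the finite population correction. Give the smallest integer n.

373

Without fpc, n₀ = s²/D = 23980/64.3 = 372.9393.
Rounding up, n = 373.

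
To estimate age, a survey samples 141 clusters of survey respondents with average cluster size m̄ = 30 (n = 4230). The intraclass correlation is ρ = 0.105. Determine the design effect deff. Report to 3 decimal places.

4.045

deff = 1 + (30 − 1)·0.105 = 1 + 3.045 = 4.045.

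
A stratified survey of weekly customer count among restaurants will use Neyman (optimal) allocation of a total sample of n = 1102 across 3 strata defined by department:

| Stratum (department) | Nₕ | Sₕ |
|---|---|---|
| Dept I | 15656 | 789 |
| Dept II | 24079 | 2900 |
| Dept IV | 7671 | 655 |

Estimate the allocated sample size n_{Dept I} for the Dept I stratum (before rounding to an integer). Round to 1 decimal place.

Neyman allocation: nₕ = n·NₕSₕ / Σⱼ NⱼSⱼ.
Σ NⱼSⱼ = 15656·789 + 24079·2900 + 7671·655 = 8.7206189 × 10^7.
n_{Dept I} = 1102·15656·789 / (8.7206189 × 10^7) = 156.1.

156.1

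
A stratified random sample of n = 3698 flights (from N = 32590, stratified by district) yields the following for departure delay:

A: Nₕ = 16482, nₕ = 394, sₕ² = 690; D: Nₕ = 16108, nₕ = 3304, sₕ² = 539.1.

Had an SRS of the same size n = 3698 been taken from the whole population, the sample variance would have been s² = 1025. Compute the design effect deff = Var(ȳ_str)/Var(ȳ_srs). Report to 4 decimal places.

1.9082

Var(ȳ_str) = Σ Wₕ²(1−fₕ)sₕ²/nₕ with Wₕ = Nₕ/32590:
  A: (16482/32590)²·(1−394/16482)·690/394 = 0.43721607
  D: (16108/32590)²·(1−3304/16108)·539.1/3304 = 0.031684573
  → Var(ȳ_str) = 0.46890064.
Var(ȳ_srs) = (1 − 3698/32590)·1025/3698 = 0.24572549.
deff = 0.46890064 / 0.24572549 = 1.9082.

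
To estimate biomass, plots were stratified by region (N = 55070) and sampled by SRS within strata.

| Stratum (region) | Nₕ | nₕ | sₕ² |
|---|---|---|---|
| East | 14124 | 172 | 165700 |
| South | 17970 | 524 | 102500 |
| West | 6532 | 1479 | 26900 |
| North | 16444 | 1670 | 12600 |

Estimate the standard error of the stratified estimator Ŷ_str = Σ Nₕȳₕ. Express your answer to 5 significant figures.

Var(Ŷ_str) = Σₕ Nₕ²(1 − fₕ)sₕ²/nₕ.
East: 14124²·(1 − 172/14124)·165700/172 = 1.8984022 × 10^11.
South: 17970²·(1 − 524/17970)·102500/524 = 6.1324854 × 10^10.
West: 6532²·(1 − 1479/6532)·26900/1479 = 6.0031553 × 10^8.
North: 16444²·(1 − 1670/16444)·12600/1670 = 1.8329881 × 10^9.
Sum = 2.5359838 × 10^11.
SE = √(2.5359838 × 10^11) = 503590.

503590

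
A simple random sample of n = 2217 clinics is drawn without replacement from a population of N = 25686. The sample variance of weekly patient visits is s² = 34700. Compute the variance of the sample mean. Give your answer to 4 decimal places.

Under SRS without replacement, Var(ȳ) = (1 − f)·s²/n with f = n/N = 2217/25686 = 0.08631161.
Var(ȳ) = (1 − 0.08631161)·34700/2217 = 0.91368839·15.651782 = 14.300851.

14.3009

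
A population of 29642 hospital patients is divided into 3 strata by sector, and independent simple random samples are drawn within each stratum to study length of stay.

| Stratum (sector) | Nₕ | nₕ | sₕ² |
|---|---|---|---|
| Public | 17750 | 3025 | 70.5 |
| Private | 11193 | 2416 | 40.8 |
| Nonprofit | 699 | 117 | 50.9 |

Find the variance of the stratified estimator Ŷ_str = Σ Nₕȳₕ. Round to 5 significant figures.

7.9274 × 10^6

Var(Ŷ_str) = Σₕ Nₕ²(1 − fₕ)sₕ²/nₕ.
Public: 17750²·(1 − 3025/17750)·70.5/3025 = 6.0914039 × 10^6.
Private: 11193²·(1 − 2416/11193)·40.8/2416 = 1.6590361 × 10^6.
Nonprofit: 699²·(1 − 117/699)·50.9/117 = 176983.22.
Sum = 7.9274232 × 10^6.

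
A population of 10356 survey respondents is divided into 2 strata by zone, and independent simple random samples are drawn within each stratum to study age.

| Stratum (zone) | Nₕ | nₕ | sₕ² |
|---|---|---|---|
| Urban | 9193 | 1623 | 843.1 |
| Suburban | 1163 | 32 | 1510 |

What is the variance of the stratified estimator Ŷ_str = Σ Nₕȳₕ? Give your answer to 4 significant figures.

Var(Ŷ_str) = Σₕ Nₕ²(1 − fₕ)sₕ²/nₕ.
Urban: 9193²·(1 − 1623/9193)·843.1/1623 = 3.615045 × 10^7.
Suburban: 1163²·(1 − 32/1163)·1510/32 = 6.206822 × 10^7.
Sum = 9.821867 × 10^7.

9.822 × 10^7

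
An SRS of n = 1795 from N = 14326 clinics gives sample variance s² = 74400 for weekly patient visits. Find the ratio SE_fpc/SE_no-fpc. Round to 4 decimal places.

f = n/N = 1795/14326 = 0.12529666.
SE_no-fpc = √(s²/n) = 6.4380485; SE_fpc = √((1−f)s²/n) = 6.0212219.
Ratio = √(1−f) = 0.93525576.

0.9353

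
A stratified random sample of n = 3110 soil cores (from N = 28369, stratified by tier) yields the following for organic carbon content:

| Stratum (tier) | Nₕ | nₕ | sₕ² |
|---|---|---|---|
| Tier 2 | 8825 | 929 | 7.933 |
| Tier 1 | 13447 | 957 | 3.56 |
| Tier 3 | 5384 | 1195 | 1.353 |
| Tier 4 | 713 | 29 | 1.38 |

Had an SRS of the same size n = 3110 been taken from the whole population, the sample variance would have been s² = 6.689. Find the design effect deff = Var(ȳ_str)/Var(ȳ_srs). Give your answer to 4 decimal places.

Var(ȳ_str) = Σ Wₕ²(1−fₕ)sₕ²/nₕ with Wₕ = Nₕ/28369:
  Tier 2: (8825/28369)²·(1−929/8825)·7.933/929 = 7.393593 × 10^-4
  Tier 1: (13447/28369)²·(1−957/13447)·3.56/957 = 7.7631477 × 10^-4
  Tier 3: (5384/28369)²·(1−1195/5384)·1.353/1195 = 3.1729063 × 10^-5
  Tier 4: (713/28369)²·(1−29/713)·1.38/29 = 2.8836242 × 10^-5
  → Var(ȳ_str) = 0.0015762394.
Var(ȳ_srs) = (1 − 3110/28369)·6.689/3110 = 0.0019150183.
deff = 0.0015762394 / 0.0019150183 = 0.8231.

0.8231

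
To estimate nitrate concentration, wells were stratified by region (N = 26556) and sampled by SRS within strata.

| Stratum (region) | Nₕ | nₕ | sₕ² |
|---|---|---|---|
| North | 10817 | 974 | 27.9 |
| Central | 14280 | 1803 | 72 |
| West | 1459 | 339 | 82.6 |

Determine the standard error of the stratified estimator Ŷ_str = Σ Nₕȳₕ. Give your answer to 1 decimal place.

3250.1

Var(Ŷ_str) = Σₕ Nₕ²(1 − fₕ)sₕ²/nₕ.
North: 10817²·(1 − 974/10817)·27.9/974 = 3.0498576 × 10^6.
Central: 14280²·(1 − 1803/14280)·72/1803 = 7.1150041 × 10^6.
West: 1459²·(1 − 339/1459)·82.6/339 = 398156.37.
Sum = 1.0563018 × 10^7.
SE = √(1.0563018 × 10^7) = 3250.1.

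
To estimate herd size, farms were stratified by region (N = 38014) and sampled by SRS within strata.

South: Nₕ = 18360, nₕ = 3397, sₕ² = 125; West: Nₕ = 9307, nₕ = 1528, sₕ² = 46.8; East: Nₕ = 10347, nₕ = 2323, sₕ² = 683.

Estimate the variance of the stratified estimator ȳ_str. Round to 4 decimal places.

0.0254

Var(ȳ_str) = Σₕ Wₕ²(1 − fₕ)sₕ²/nₕ with Wₕ = Nₕ/N, N = 38014.
South: Wₕ = 0.48297995; term = 0.48297995²·(1 − 0.18502179)·125/3397 = 0.0069954987.
West: Wₕ = 0.24483085; term = 0.24483085²·(1 − 0.16417750)·46.8/1528 = 0.0015345069.
East: Wₕ = 0.27218919; term = 0.27218919²·(1 − 0.22450952)·683/2323 = 0.016892336.
Sum = 0.025422342.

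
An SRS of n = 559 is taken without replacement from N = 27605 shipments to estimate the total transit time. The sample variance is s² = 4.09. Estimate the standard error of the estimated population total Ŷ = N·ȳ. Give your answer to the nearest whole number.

Var(Ŷ) = N²·Var(ȳ) = N²·(1 − n/N)·s²/n.
f = 559/27605 = 0.02024995; Var(ȳ) = 0.97975005·4.09/559 = 0.0071684753.
Var(Ŷ) = 27605² · 0.0071684753 = 5.4626364 × 10^6.
SE(Ŷ) = √(5.4626364 × 10^6) = 2337.

2337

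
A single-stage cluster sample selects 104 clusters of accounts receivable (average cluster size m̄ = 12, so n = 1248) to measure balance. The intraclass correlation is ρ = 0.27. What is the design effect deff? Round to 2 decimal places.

deff = 1 + (12 − 1)·0.27 = 1 + 2.97 = 3.97.

3.97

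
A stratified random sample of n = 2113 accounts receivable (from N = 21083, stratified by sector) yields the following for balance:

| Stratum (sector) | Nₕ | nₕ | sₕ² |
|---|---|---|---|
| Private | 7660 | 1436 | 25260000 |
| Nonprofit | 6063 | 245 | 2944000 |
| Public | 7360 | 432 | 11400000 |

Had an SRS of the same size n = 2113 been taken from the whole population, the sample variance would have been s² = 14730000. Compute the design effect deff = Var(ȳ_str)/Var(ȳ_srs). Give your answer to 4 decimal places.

0.9354

Var(ȳ_str) = Σ Wₕ²(1−fₕ)sₕ²/nₕ with Wₕ = Nₕ/21083:
  Private: (7660/21083)²·(1−1436/7660)·25260000/1436 = 1886.7417
  Nonprofit: (6063/21083)²·(1−245/6063)·2944000/245 = 953.60427
  Public: (7360/21083)²·(1−432/7360)·11400000/432 = 3027.206
  → Var(ȳ_str) = 5867.552.
Var(ȳ_srs) = (1 − 2113/21083)·14730000/2113 = 6272.4639.
deff = 5867.552 / 6272.4639 = 0.9354.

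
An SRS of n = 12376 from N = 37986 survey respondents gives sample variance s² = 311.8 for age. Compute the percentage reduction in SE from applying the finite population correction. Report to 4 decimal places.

f = n/N = 12376/37986 = 0.32580424.
SE_no-fpc = √(s²/n) = 0.15872594; SE_fpc = √((1−f)s²/n) = 0.13032895.
Ratio = √(1−f) = 0.82109424. Reduction = 100·(1 − 0.82109424) = 17.8906%.

17.8906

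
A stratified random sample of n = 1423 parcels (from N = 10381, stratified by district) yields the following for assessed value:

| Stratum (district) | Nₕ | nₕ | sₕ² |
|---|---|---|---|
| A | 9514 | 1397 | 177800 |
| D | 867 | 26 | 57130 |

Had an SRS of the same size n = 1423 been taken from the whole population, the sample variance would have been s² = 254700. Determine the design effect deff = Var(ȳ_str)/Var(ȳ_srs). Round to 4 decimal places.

0.6868

Var(ȳ_str) = Σ Wₕ²(1−fₕ)sₕ²/nₕ with Wₕ = Nₕ/10381:
  A: (9514/10381)²·(1−1397/9514)·177800/1397 = 91.204373
  D: (867/10381)²·(1−26/867)·57130/26 = 14.867145
  → Var(ȳ_str) = 106.07152.
Var(ȳ_srs) = (1 − 1423/10381)·254700/1423 = 154.45284.
deff = 106.07152 / 154.45284 = 0.6868.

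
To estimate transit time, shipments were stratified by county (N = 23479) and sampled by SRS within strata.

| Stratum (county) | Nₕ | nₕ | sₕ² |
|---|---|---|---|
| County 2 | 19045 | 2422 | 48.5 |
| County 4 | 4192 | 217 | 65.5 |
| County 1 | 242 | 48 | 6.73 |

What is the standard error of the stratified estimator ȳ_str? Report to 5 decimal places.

Var(ȳ_str) = Σₕ Wₕ²(1 − fₕ)sₕ²/nₕ with Wₕ = Nₕ/N, N = 23479.
County 2: Wₕ = 0.81115039; term = 0.81115039²·(1 − 0.12717249)·48.5/2422 = 0.011500025.
County 4: Wₕ = 0.17854253; term = 0.17854253²·(1 − 0.05176527)·65.5/217 = 0.0091239056.
County 1: Wₕ = 0.01030708; term = 0.01030708²·(1 − 0.19834711)·6.73/48 = 1.1940753 × 10^-5.
Sum = 0.020635871.
SE = √(0.020635871) = 0.14365.

0.14365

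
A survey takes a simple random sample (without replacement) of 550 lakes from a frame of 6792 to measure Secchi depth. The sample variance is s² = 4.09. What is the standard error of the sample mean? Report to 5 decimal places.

Under SRS without replacement, Var(ȳ) = (1 − f)·s²/n with f = n/N = 550/6792 = 0.08097762.
Var(ȳ) = (1 − 0.08097762)·4.09/550 = 0.91902238·0.0074363636 = 0.0068341846.
SE(ȳ) = √(0.0068341846) = 0.08267.

0.08267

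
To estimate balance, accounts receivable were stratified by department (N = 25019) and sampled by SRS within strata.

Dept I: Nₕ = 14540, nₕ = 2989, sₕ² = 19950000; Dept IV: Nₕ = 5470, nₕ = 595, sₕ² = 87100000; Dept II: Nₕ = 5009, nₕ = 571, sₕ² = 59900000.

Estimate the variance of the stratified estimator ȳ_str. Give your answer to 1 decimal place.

Var(ȳ_str) = Σₕ Wₕ²(1 − fₕ)sₕ²/nₕ with Wₕ = Nₕ/N, N = 25019.
Dept I: Wₕ = 0.58115832; term = 0.58115832²·(1 − 0.20557084)·19950000/2989 = 1790.8577.
Dept IV: Wₕ = 0.21863384; term = 0.21863384²·(1 − 0.10877514)·87100000/595 = 6236.246.
Dept II: Wₕ = 0.20020784; term = 0.20020784²·(1 − 0.11399481)·59900000/571 = 3725.5393.
Sum = 11752.643.

11752.6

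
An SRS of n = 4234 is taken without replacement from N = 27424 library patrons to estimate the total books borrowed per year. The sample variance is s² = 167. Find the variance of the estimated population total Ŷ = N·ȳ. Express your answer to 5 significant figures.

2.5084 × 10^7

Var(Ŷ) = N²·Var(ȳ) = N²·(1 − n/N)·s²/n.
f = 4234/27424 = 0.15439032; Var(ȳ) = 0.84560968·167/4234 = 0.033353051.
Var(Ŷ) = 27424² · 0.033353051 = 2.5084022 × 10^7.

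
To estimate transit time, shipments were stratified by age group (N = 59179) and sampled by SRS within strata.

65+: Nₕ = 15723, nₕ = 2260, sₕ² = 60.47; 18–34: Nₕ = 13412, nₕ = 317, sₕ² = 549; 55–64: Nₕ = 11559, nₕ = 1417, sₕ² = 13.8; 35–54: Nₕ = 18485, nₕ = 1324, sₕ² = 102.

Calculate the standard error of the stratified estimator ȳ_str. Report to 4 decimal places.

Var(ȳ_str) = Σₕ Wₕ²(1 − fₕ)sₕ²/nₕ with Wₕ = Nₕ/N, N = 59179.
65+: Wₕ = 0.26568546; term = 0.26568546²·(1 − 0.14373847)·60.47/2260 = 0.0016172365.
18–34: Wₕ = 0.22663445; term = 0.22663445²·(1 − 0.02363555)·549/317 = 0.086851412.
55–64: Wₕ = 0.19532267; term = 0.19532267²·(1 − 0.12258846)·13.8/1417 = 3.260002 × 10^-4.
35–54: Wₕ = 0.31235742; term = 0.31235742²·(1 − 0.07162564)·102/1324 = 0.0069781289.
Sum = 0.095772778.
SE = √(0.095772778) = 0.3095.

0.3095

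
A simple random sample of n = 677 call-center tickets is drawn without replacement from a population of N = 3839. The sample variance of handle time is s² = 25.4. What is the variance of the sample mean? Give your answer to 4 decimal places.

0.0309

Under SRS without replacement, Var(ȳ) = (1 − f)·s²/n with f = n/N = 677/3839 = 0.17634801.
Var(ȳ) = (1 − 0.17634801)·25.4/677 = 0.82365199·0.037518464 = 0.030902157.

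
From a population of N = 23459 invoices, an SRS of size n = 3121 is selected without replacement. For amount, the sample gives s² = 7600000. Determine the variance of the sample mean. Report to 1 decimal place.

Under SRS without replacement, Var(ȳ) = (1 − f)·s²/n with f = n/N = 3121/23459 = 0.13304062.
Var(ȳ) = (1 − 0.13304062)·7600000/3121 = 0.86695938·2435.1169 = 2111.1475.

2111.1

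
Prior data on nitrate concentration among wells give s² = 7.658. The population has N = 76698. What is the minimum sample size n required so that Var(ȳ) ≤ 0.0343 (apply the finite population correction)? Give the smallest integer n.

223

Without fpc, n₀ = s²/D = 7.658/0.0343 = 223.2653.
With fpc, (1 − n/N)·s²/n ≤ D requires n ≥ n₀/(1 + n₀/N) = 223.2653/(1 + 223.2653/76698) = 222.6173.
Rounding up, n = 223.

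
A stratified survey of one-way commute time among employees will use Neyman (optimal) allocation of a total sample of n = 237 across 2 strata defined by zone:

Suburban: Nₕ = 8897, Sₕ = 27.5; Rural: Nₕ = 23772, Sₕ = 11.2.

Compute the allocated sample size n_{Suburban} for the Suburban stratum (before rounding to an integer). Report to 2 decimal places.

Neyman allocation: nₕ = n·NₕSₕ / Σⱼ NⱼSⱼ.
Σ NⱼSⱼ = 8897·27.5 + 23772·11.2 = 510913.9.
n_{Suburban} = 237·8897·27.5 / 510913.9 = 113.50.

113.50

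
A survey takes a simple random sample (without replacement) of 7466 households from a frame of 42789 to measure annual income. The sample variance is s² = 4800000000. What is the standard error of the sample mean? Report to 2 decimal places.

728.52

Under SRS without replacement, Var(ȳ) = (1 − f)·s²/n with f = n/N = 7466/42789 = 0.17448410.
Var(ȳ) = (1 − 0.17448410)·4800000000/7466 = 0.82551590·642914.55 = 530736.18.
SE(ȳ) = √(530736.18) = 728.52.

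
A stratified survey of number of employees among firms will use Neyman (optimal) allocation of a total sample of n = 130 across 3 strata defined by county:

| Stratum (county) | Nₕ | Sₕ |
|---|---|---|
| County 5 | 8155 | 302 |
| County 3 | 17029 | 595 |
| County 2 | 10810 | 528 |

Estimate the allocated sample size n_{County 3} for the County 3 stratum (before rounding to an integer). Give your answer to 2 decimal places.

71.97

Neyman allocation: nₕ = n·NₕSₕ / Σⱼ NⱼSⱼ.
Σ NⱼSⱼ = 8155·302 + 17029·595 + 10810·528 = 1.8302745 × 10^7.
n_{County 3} = 130·17029·595 / (1.8302745 × 10^7) = 71.97.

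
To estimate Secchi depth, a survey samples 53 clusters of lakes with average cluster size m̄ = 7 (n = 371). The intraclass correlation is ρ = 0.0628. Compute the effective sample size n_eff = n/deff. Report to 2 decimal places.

deff = 1 + (7 − 1)·0.0628 = 1 + 0.3768 = 1.3768.
n_eff = 371 / 1.3768 = 269.47.

269.47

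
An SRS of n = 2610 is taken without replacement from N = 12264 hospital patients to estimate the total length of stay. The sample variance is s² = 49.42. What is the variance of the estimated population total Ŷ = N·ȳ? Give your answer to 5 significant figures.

2.2418 × 10^6

Var(Ŷ) = N²·Var(ȳ) = N²·(1 − n/N)·s²/n.
f = 2610/12264 = 0.21281800; Var(ȳ) = 0.78718200·49.42/2610 = 0.014905186.
Var(Ŷ) = 12264² · 0.014905186 = 2.2418249 × 10^6.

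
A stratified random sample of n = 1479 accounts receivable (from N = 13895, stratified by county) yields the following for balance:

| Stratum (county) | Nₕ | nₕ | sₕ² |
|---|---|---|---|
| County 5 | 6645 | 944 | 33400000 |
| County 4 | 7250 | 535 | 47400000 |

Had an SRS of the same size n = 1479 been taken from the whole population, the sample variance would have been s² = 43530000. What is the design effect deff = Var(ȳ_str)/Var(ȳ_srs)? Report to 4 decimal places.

1.1134

Var(ȳ_str) = Σ Wₕ²(1−fₕ)sₕ²/nₕ with Wₕ = Nₕ/13895:
  County 5: (6645/13895)²·(1−944/6645)·33400000/944 = 6942.3003
  County 4: (7250/13895)²·(1−535/7250)·47400000/535 = 22340.428
  → Var(ȳ_str) = 29282.728.
Var(ȳ_srs) = (1 − 1479/13895)·43530000/1479 = 26299.267.
deff = 29282.728 / 26299.267 = 1.1134.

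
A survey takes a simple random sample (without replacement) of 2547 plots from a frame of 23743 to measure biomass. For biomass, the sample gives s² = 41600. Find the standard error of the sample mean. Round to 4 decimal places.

Under SRS without replacement, Var(ȳ) = (1 − f)·s²/n with f = n/N = 2547/23743 = 0.10727372.
Var(ȳ) = (1 − 0.10727372)·41600/2547 = 0.89272628·16.332941 = 14.580845.
SE(ȳ) = √(14.580845) = 3.8185.

3.8185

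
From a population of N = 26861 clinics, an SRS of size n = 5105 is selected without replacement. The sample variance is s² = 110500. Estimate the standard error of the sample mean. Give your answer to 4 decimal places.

Under SRS without replacement, Var(ȳ) = (1 − f)·s²/n with f = n/N = 5105/26861 = 0.19005249.
Var(ȳ) = (1 − 0.19005249)·110500/5105 = 0.80994751·21.645446 = 17.531675.
SE(ȳ) = √(17.531675) = 4.1871.

4.1871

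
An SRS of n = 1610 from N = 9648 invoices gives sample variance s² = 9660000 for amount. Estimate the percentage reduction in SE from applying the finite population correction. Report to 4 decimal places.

f = n/N = 1610/9648 = 0.16687396.
SE_no-fpc = √(s²/n) = 77.459667; SE_fpc = √((1−f)s²/n) = 70.701883.
Ratio = √(1−f) = 0.91275738. Reduction = 100·(1 − 0.91275738) = 8.7243%.

8.7243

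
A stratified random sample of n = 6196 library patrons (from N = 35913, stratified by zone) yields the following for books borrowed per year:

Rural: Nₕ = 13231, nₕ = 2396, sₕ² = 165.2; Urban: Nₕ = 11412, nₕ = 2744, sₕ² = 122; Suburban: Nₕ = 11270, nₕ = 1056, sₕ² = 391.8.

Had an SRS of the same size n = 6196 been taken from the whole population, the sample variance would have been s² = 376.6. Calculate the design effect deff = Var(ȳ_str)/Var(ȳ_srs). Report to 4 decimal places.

0.8786

Var(ȳ_str) = Σ Wₕ²(1−fₕ)sₕ²/nₕ with Wₕ = Nₕ/35913:
  Rural: (13231/35913)²·(1−2396/13231)·165.2/2396 = 0.007663752
  Urban: (11412/35913)²·(1−2744/11412)·122/2744 = 0.0034099893
  Suburban: (11270/35913)²·(1−1056/11270)·391.8/1056 = 0.033114402
  → Var(ȳ_str) = 0.044188143.
Var(ȳ_srs) = (1 − 6196/35913)·376.6/6196 = 0.050294696.
deff = 0.044188143 / 0.050294696 = 0.8786.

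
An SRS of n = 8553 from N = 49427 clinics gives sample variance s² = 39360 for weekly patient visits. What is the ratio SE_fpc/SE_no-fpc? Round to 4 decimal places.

f = n/N = 8553/49427 = 0.17304307.
SE_no-fpc = √(s²/n) = 2.1452026; SE_fpc = √((1−f)s²/n) = 1.9507866.
Ratio = √(1−f) = 0.90937172.

0.9094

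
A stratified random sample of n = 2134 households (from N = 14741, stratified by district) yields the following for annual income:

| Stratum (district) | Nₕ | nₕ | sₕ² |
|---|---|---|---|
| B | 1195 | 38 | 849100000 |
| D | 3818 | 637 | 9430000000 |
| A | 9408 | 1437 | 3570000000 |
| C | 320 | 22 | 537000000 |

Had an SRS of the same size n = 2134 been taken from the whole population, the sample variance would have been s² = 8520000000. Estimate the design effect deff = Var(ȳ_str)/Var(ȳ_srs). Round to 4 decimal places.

Var(ȳ_str) = Σ Wₕ²(1−fₕ)sₕ²/nₕ with Wₕ = Nₕ/14741:
  B: (1195/14741)²·(1−38/1195)·849100000/38 = 142174.8
  D: (3818/14741)²·(1−637/3818)·9430000000/637 = 827404.66
  A: (9408/14741)²·(1−1437/9408)·3570000000/1437 = 857368.8
  C: (320/14741)²·(1−22/320)·537000000/22 = 10711.837
  → Var(ȳ_str) = 1.8376601 × 10^6.
Var(ȳ_srs) = (1 − 2134/14741)·8520000000/2134 = 3.4145226 × 10^6.
deff = (1.8376601 × 10^6) / (3.4145226 × 10^6) = 0.5382.

0.5382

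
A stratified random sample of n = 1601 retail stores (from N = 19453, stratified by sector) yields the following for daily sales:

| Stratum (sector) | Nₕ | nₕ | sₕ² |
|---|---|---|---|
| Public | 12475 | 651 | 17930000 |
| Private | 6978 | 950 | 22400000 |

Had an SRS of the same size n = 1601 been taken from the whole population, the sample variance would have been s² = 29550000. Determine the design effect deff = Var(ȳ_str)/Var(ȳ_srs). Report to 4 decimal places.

0.7886

Var(ȳ_str) = Σ Wₕ²(1−fₕ)sₕ²/nₕ with Wₕ = Nₕ/19453:
  Public: (12475/19453)²·(1−651/12475)·17930000/651 = 10735.718
  Private: (6978/19453)²·(1−950/6978)·22400000/950 = 2620.9302
  → Var(ȳ_str) = 13356.648.
Var(ȳ_srs) = (1 − 1601/19453)·29550000/1601 = 16938.168.
deff = 13356.648 / 16938.168 = 0.7886.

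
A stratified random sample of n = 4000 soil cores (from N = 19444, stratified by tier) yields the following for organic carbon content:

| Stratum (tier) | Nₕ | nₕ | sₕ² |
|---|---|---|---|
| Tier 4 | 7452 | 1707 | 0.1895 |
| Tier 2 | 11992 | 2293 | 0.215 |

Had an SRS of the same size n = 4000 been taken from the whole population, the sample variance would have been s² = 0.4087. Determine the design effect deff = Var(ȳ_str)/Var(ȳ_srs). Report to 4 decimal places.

Var(ȳ_str) = Σ Wₕ²(1−fₕ)sₕ²/nₕ with Wₕ = Nₕ/19444:
  Tier 4: (7452/19444)²·(1−1707/7452)·0.1895/1707 = 1.2570928 × 10^-5
  Tier 2: (11992/19444)²·(1−2293/11992)·0.215/2293 = 2.8845745 × 10^-5
  → Var(ȳ_str) = 4.1416673 × 10^-5.
Var(ȳ_srs) = (1 − 4000/19444)·0.4087/4000 = 8.1155662 × 10^-5.
deff = (4.1416673 × 10^-5) / (8.1155662 × 10^-5) = 0.5103.

0.5103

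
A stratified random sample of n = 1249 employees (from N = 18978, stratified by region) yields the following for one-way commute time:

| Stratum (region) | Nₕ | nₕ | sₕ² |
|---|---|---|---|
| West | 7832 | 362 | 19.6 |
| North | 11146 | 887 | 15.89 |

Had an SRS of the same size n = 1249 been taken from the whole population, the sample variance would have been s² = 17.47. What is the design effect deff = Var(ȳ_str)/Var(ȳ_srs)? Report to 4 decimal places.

1.1084

Var(ȳ_str) = Σ Wₕ²(1−fₕ)sₕ²/nₕ with Wₕ = Nₕ/18978:
  West: (7832/18978)²·(1−362/7832)·19.6/362 = 0.0087950821
  North: (11146/18978)²·(1−887/11146)·15.89/887 = 0.0056875269
  → Var(ȳ_str) = 0.014482609.
Var(ȳ_srs) = (1 − 1249/18978)·17.47/1249 = 0.01306665.
deff = 0.014482609 / 0.01306665 = 1.1084.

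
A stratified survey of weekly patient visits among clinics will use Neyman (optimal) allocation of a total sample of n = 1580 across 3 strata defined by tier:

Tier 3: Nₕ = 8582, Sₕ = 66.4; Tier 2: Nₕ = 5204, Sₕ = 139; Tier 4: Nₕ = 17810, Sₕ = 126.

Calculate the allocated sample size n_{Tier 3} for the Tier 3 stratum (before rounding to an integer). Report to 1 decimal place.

254.5

Neyman allocation: nₕ = n·NₕSₕ / Σⱼ NⱼSⱼ.
Σ NⱼSⱼ = 8582·66.4 + 5204·139 + 17810·126 = 3.5372608 × 10^6.
n_{Tier 3} = 1580·8582·66.4 / (3.5372608 × 10^6) = 254.5.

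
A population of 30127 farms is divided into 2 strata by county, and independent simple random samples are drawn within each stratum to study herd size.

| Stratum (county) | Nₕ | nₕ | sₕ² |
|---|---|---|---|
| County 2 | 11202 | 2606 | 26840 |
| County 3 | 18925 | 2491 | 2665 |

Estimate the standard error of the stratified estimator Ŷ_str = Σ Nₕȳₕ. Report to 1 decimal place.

Var(Ŷ_str) = Σₕ Nₕ²(1 − fₕ)sₕ²/nₕ.
County 2: 11202²·(1 − 2606/11202)·26840/2606 = 9.9174513 × 10^8.
County 3: 18925²·(1 − 2491/18925)·2665/2491 = 3.327382 × 10^8.
Sum = 1.3244833 × 10^9.
SE = √(1.3244833 × 10^9) = 36393.5.

36393.5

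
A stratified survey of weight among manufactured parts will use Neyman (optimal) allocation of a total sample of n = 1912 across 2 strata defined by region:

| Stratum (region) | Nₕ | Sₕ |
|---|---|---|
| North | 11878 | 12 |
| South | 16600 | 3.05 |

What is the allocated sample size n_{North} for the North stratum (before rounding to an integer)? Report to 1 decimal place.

1410.9

Neyman allocation: nₕ = n·NₕSₕ / Σⱼ NⱼSⱼ.
Σ NⱼSⱼ = 11878·12 + 16600·3.05 = 193166.
n_{North} = 1912·11878·12 / 193166 = 1410.9.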